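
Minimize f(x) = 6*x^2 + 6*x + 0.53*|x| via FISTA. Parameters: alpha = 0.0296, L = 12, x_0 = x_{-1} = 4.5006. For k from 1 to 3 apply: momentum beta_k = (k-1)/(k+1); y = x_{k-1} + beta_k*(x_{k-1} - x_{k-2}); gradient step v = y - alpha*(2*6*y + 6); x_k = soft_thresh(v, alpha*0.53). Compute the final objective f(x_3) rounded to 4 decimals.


FISTA on f(x) = 6*x^2 + 6*x + 0.53*|x|
L = 12, alpha = 0.0296
Iteration 1: beta = 0.0, y = 4.5006 + 0.0*(4.5006 - 4.5006) = 4.5006
  grad(y) = 60.0072, v = y - alpha*grad = 2.7244
  prox(v) = soft_thresh(2.7244, 0.0157) = 2.7087
Iteration 2: beta = 0.3333, y = 2.7087 + 0.3333*(2.7087 - 4.5006) = 2.1114
  grad(y) = 31.3368, v = y - alpha*grad = 1.1838
  prox(v) = soft_thresh(1.1838, 0.0157) = 1.1681
Iteration 3: beta = 0.5, y = 1.1681 + 0.5*(1.1681 - 2.7087) = 0.3979
  grad(y) = 10.7744, v = y - alpha*grad = 0.0789
  prox(v) = soft_thresh(0.0789, 0.0157) = 0.0633
f(x_3) = 6*0.0633^2 + 6*0.0633 + 0.53*|0.0633| = 0.4371


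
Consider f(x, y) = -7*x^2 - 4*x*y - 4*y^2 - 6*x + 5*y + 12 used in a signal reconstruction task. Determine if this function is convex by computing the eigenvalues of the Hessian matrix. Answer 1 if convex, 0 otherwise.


The Hessian of f(x,y) = -7*x^2 - 4*x*y - 4*y^2 - 6*x + 5*y + 12 is:
H = [[-14, -4], [-4, -8]]
Trace = -14 - 8 = -22
Determinant = -14*-8 - (-4)^2 = 96
Discriminant = (-22)^2 - 4*96 = 100.0
Eigenvalues: lambda_1 = -16.0, lambda_2 = -6.0
The function is not convex.

0


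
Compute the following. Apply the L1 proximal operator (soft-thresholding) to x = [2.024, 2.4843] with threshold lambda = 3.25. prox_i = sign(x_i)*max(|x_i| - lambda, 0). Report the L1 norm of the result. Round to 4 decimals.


Soft-thresholding with lambda = 3.25:
prox(2.024) = sign(2.024)*max(|2.024| - 3.25, 0) = 0.0
prox(2.4843) = sign(2.4843)*max(|2.4843| - 3.25, 0) = 0.0
prox(x) = [0.0, 0.0]
||prox(x)||_1 = 0.0 + 0.0 = 0.0


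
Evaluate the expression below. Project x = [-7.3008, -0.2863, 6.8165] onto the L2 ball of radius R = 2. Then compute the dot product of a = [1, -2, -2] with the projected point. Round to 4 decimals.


Step 1: Compute ||x|| (intermediates to 6 decimals).
||x|| = sqrt((-7.3008)^2 + (-0.2863)^2 + 6.8165^2) = 9.992413
Step 2: Project.
Since ||x|| > R, scale = R/||x|| = 2/9.992413 = 0.200152, proj(x) = scale * x
proj(x) = [-1.46127, -0.057304, 1.364336]
Step 3: Dot product.
a^T * proj(x) = 1*(-1.46127) - 2*(-0.057304) - 2*1.364336 = -4.0753


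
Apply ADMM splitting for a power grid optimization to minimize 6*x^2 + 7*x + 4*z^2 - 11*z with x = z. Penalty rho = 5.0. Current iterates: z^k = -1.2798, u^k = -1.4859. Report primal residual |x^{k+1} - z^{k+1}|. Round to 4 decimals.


ADMM iteration with rho = 5.0, z^k = -1.2798, u^k = -1.4859
Step 1: x-update.
Minimize 6*x^2 + 7*x + (5.0/2)*(x + 1.2798 - 1.4859)^2
FOC: (2*6 + 5.0)*x = -7 + 5.0*(-1.2798 + 1.4859)
x^{k+1} = -0.3511
Step 2: z-update.
Minimize 4*z^2 - 11*z + (5.0/2)*(-0.3511 - z - 1.4859)^2
FOC: (2*4 + 5.0)*z = 11 + 5.0*(-0.3511 - 1.4859)
z^{k+1} = 0.1396
Step 3: u-update.
u^{k+1} = -1.4859 - 0.3511 - 0.1396 = -1.9766
Step 4: Primal residual = |-0.3511 - 0.1396| = 0.4907


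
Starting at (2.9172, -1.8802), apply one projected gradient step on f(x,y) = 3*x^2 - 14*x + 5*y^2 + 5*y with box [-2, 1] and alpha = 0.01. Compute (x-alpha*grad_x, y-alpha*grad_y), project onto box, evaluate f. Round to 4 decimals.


Step 1: Compute gradient at (2.9172, -1.8802).
grad_x = 2*3*2.9172 - 14 = 3.5032
grad_y = 2*5*-1.8802 + 5 = -13.802
Step 2: Gradient step.
x_raw = 2.9172 - 0.01*3.5032 = 2.8822
y_raw = -1.8802 - 0.01*-13.802 = -1.7422
Step 3: Project onto [-2, 1].
x_proj = clip(2.8822) = 1.0
y_proj = clip(-1.7422) = -1.7422
Step 4: Evaluate f.
f(1.0, -1.7422) = -4.5349


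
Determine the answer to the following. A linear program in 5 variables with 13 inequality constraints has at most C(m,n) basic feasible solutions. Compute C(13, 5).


Each vertex corresponds to some choice of n active constraints out of m, so the number of vertices is at most C(m, n) = m! / (n!(m-n)!).
m = 13, n = 5
Numerator: 13 * 12 * 11 * 10 * 9
Denominator: 5! = 120
C(13, 5) = 1287


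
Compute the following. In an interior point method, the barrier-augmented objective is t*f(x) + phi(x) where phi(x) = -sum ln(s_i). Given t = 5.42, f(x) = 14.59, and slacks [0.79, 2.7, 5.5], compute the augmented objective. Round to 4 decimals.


Step 1: Compute log-barrier.
ln values: [-0.2357, 0.9933, 1.7047]
phi = -(-0.2357 + 0.9933 + 1.7047) = -2.4623
Step 2: Compute augmented objective.
t*f(x) = 5.42*14.59 = 79.0778
Total = 79.0778 - 2.4623 = 76.6155


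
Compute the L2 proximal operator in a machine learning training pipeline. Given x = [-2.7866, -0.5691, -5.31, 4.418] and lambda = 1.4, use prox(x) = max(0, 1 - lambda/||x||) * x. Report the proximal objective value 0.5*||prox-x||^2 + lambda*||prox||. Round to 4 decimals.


Step 1: Compute ||x||.
||x|| = 7.4702
Step 2: Compute scaling factor.
scale = max(0, 1 - 1.4/7.4702) = 0.8126
Step 3: prox(x) = [-2.2644, -0.4624, -4.3148, 3.59]
||prox(x)|| = 6.0702
Step 4: Proximal objective.
0.5*||prox-x||^2 = 0.98
lambda*||prox|| = 8.4983
Total = 9.4783


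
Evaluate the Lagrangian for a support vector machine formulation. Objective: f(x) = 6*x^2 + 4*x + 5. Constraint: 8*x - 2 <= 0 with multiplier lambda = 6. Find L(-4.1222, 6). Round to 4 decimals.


Step 1: Evaluate f(x).
f(-4.1222) = 6*(-4.1222)^2 + 4*(-4.1222) + 5 = 90.4664
Step 2: Evaluate g(x).
g(-4.1222) = 8*-4.1222 - 2 = -34.9776
Step 3: Compute Lagrangian.
L = 90.4664 + 6*-34.9776 = -119.3992


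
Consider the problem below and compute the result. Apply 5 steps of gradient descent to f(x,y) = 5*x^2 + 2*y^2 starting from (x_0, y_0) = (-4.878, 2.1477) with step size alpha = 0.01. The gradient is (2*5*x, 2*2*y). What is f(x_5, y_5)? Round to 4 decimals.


Gradient descent on f(x,y) = 5*x^2 + 2*y^2.
Starting point: (-4.878, 2.1477), alpha = 0.01
Step 1: grad_x = 2*5*-4.878 = -48.78, grad_y = 2*2*2.1477 = 8.5908
  x_1 = -4.878 - 0.01*-48.78 = -4.3902
  y_1 = 2.1477 - 0.01*8.5908 = 2.0618
Step 2: grad_x = 2*5*-4.3902 = -43.902, grad_y = 2*2*2.0618 = 8.2472
  x_2 = -4.3902 - 0.01*-43.902 = -3.9512
  y_2 = 2.0618 - 0.01*8.2472 = 1.9793
Step 3: grad_x = 2*5*-3.9512 = -39.5118, grad_y = 2*2*1.9793 = 7.9173
  x_3 = -3.9512 - 0.01*-39.5118 = -3.5561
  y_3 = 1.9793 - 0.01*7.9173 = 1.9001
Step 4: grad_x = 2*5*-3.5561 = -35.5606, grad_y = 2*2*1.9001 = 7.6006
  x_4 = -3.5561 - 0.01*-35.5606 = -3.2005
  y_4 = 1.9001 - 0.01*7.6006 = 1.8241
Step 5: grad_x = 2*5*-3.2005 = -32.0046, grad_y = 2*2*1.8241 = 7.2966
  x_5 = -3.2005 - 0.01*-32.0046 = -2.8804
  y_5 = 1.8241 - 0.01*7.2966 = 1.7512
f(-2.8804, 1.7512) = 5*(-2.8804)^2 + 2*1.7512^2 = 47.617


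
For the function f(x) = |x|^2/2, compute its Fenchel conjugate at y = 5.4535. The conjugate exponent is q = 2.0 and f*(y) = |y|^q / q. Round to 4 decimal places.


The conjugate exponent q satisfies 1/p + 1/q = 1.
p = 2, so q = 2/(2 - 1) = 2.0
|y|^q = 5.4535^2.0 = 29.7407
f*(5.4535) = 29.7407 / 2.0 = 14.8703


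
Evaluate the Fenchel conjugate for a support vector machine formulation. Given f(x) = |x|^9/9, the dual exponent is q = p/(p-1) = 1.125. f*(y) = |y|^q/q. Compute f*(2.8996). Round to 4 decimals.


The conjugate exponent q satisfies 1/p + 1/q = 1.
p = 9, so q = 9/(9 - 1) = 1.125
|y|^q = 2.8996^1.125 = 3.3123
f*(2.8996) = 3.3123 / 1.125 = 2.9443


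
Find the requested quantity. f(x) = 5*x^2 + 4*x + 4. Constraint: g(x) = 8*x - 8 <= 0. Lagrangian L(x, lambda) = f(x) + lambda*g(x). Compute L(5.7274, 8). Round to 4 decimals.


Step 1: Evaluate f(x).
f(5.7274) = 5*5.7274^2 + 4*5.7274 + 4 = 190.9252
Step 2: Evaluate g(x).
g(5.7274) = 8*5.7274 - 8 = 37.8192
Step 3: Compute Lagrangian.
L = 190.9252 + 8*37.8192 = 493.4788


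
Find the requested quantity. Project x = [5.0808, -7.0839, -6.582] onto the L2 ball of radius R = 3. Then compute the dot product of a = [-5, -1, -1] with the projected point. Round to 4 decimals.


Step 1: Compute ||x|| (intermediates to 6 decimals).
||x|| = sqrt(5.0808^2 + (-7.0839)^2 + (-6.582)^2) = 10.923319
Step 2: Project.
Since ||x|| > R, scale = R/||x|| = 3/10.923319 = 0.274642, proj(x) = scale * x
proj(x) = [1.395401, -1.945536, -1.807694]
Step 3: Dot product.
a^T * proj(x) = -5*1.395401 - 1*(-1.945536) - 1*(-1.807694) = -3.2238


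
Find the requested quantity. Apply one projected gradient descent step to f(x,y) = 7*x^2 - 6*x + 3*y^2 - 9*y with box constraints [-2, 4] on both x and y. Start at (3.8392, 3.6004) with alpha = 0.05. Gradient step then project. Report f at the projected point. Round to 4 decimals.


Step 1: Compute gradient at (3.8392, 3.6004).
grad_x = 2*7*3.8392 - 6 = 47.7488
grad_y = 2*3*3.6004 - 9 = 12.6024
Step 2: Gradient step.
x_raw = 3.8392 - 0.05*47.7488 = 1.4518
y_raw = 3.6004 - 0.05*12.6024 = 2.9703
Step 3: Project onto [-2, 4].
x_proj = clip(1.4518) = 1.4518
y_proj = clip(2.9703) = 2.9703
Step 4: Evaluate f.
f(1.4518, 2.9703) = 5.7779


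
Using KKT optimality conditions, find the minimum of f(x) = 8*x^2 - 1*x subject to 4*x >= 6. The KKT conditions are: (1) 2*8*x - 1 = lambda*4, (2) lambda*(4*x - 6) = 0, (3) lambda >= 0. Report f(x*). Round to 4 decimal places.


Step 1: Try lambda = 0 (constraint inactive).
x_unc = 1/(2*8) = 0.0625
Check: 4*0.0625 = 0.25 < 6 -- violated!
Step 2: Constraint must be active: 4*x = 6
x* = 6/4 = 1.5
lambda = (2*8*1.5 - 1)/4 = 5.75
Step 3: Compute optimal value.
f(x*) = 8*1.5^2 - 1*1.5 = 16.5


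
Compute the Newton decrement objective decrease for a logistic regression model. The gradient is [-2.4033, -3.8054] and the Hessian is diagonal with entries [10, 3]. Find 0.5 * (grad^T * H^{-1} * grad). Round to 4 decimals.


Step 1: H is diagonal, so H^(-1) * g = [-0.2403, -1.2685].
Step 2: g^T H^(-1) g = sum_i g_i^2 / H_ii
  = (-2.4033)^2/10 + (-3.8054)^2/3
  = 0.5776 + 4.827 = 5.4046
Step 3: Objective decrease = 0.5 * g^T H^(-1) g = 2.7023


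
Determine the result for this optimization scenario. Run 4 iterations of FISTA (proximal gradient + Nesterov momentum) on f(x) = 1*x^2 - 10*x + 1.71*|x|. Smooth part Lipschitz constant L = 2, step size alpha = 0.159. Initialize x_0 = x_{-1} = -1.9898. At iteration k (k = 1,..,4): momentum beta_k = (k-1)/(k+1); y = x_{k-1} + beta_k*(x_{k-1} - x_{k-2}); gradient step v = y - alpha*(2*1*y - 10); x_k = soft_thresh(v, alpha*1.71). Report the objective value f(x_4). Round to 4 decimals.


FISTA on f(x) = 1*x^2 - 10*x + 1.71*|x|
L = 2, alpha = 0.159
Iteration 1: beta = 0.0, y = -1.9898 + 0.0*(-1.9898 + 1.9898) = -1.9898
  grad(y) = -13.9796, v = y - alpha*grad = 0.233
  prox(v) = soft_thresh(0.233, 0.2719) = 0.0
Iteration 2: beta = 0.3333, y = 0.0 + 0.3333*(0.0 + 1.9898) = 0.6633
  grad(y) = -8.6735, v = y - alpha*grad = 2.0423
  prox(v) = soft_thresh(2.0423, 0.2719) = 1.7705
Iteration 3: beta = 0.5, y = 1.7705 + 0.5*(1.7705 - 0.0) = 2.6557
  grad(y) = -4.6886, v = y - alpha*grad = 3.4012
  prox(v) = soft_thresh(3.4012, 0.2719) = 3.1293
Iteration 4: beta = 0.6, y = 3.1293 + 0.6*(3.1293 - 1.7705) = 3.9446
  grad(y) = -2.1108, v = y - alpha*grad = 4.2802
  prox(v) = soft_thresh(4.2802, 0.2719) = 4.0083
f(x_4) = 1*4.0083^2 - 10*4.0083 + 1.71*|4.0083| = -17.1623


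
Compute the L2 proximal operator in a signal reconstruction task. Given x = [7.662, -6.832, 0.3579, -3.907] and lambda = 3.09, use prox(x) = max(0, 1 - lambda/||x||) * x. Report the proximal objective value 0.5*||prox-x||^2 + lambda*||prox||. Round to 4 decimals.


Step 1: Compute ||x||.
||x|| = 10.9898
Step 2: Compute scaling factor.
scale = max(0, 1 - 3.09/10.9898) = 0.7188
Step 3: prox(x) = [5.5077, -4.911, 0.2573, -2.8085]
||prox(x)|| = 7.8998
Step 4: Proximal objective.
0.5*||prox-x||^2 = 4.7741
lambda*||prox|| = 24.4104
Total = 29.1844


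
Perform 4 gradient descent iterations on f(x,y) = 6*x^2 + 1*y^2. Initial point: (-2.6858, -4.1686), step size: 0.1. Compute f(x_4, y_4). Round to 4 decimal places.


Gradient descent on f(x,y) = 6*x^2 + 1*y^2.
Starting point: (-2.6858, -4.1686), alpha = 0.1
Step 1: grad_x = 2*6*-2.6858 = -32.2296, grad_y = 2*1*-4.1686 = -8.3372
  x_1 = -2.6858 - 0.1*-32.2296 = 0.5372
  y_1 = -4.1686 - 0.1*-8.3372 = -3.3349
Step 2: grad_x = 2*6*0.5372 = 6.4459, grad_y = 2*1*-3.3349 = -6.6698
  x_2 = 0.5372 - 0.1*6.4459 = -0.1074
  y_2 = -3.3349 - 0.1*-6.6698 = -2.6679
Step 3: grad_x = 2*6*-0.1074 = -1.2892, grad_y = 2*1*-2.6679 = -5.3358
  x_3 = -0.1074 - 0.1*-1.2892 = 0.0215
  y_3 = -2.6679 - 0.1*-5.3358 = -2.1343
Step 4: grad_x = 2*6*0.0215 = 0.2578, grad_y = 2*1*-2.1343 = -4.2686
  x_4 = 0.0215 - 0.1*0.2578 = -0.0043
  y_4 = -2.1343 - 0.1*-4.2686 = -1.7075
f(-0.0043, -1.7075) = 6*(-0.0043)^2 + 1*(-1.7075)^2 = 2.9155


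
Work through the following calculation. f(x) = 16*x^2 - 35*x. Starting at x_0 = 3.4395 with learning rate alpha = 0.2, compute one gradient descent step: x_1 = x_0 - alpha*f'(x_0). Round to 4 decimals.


We compute the gradient at x_0 and apply the update.
f'(x) = 32*x - 35
f'(3.4395) = 32*3.4395 - 35 = 75.064
x_1 = 3.4395 - 0.2*75.064 = -11.5733


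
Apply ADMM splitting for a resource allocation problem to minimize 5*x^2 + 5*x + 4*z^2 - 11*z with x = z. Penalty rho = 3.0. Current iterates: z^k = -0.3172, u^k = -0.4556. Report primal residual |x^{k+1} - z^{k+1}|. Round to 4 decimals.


ADMM iteration with rho = 3.0, z^k = -0.3172, u^k = -0.4556
Step 1: x-update.
Minimize 5*x^2 + 5*x + (3.0/2)*(x + 0.3172 - 0.4556)^2
FOC: (2*5 + 3.0)*x = -5 + 3.0*(-0.3172 + 0.4556)
x^{k+1} = -0.3527
Step 2: z-update.
Minimize 4*z^2 - 11*z + (3.0/2)*(-0.3527 - z - 0.4556)^2
FOC: (2*4 + 3.0)*z = 11 + 3.0*(-0.3527 - 0.4556)
z^{k+1} = 0.7796
Step 3: u-update.
u^{k+1} = -0.4556 - 0.3527 - 0.7796 = -1.5878
Step 4: Primal residual = |-0.3527 - 0.7796| = 1.1322


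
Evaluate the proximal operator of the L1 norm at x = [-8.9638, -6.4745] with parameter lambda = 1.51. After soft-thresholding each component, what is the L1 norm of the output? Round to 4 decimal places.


Soft-thresholding with lambda = 1.51:
prox(-8.9638) = sign(-8.9638)*max(|-8.9638| - 1.51, 0) = -7.4538
prox(-6.4745) = sign(-6.4745)*max(|-6.4745| - 1.51, 0) = -4.9645
prox(x) = [-7.4538, -4.9645]
||prox(x)||_1 = 7.4538 + 4.9645 = 12.4183


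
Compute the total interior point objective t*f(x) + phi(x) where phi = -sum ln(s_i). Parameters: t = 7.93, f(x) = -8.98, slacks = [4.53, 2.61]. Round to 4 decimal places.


Step 1: Compute log-barrier.
ln values: [1.5107, 0.9594]
phi = -(1.5107 + 0.9594) = -2.4701
Step 2: Compute augmented objective.
t*f(x) = 7.93*-8.98 = -71.2114
Total = -71.2114 - 2.4701 = -73.6815


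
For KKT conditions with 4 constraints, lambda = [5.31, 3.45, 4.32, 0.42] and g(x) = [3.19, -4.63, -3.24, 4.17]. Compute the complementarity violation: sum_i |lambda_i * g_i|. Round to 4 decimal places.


KKT complementary slackness check:
lambda_1 * g_1 = 5.31 * 3.19 = 16.9389
lambda_2 * g_2 = 3.45 * -4.63 = -15.9735
lambda_3 * g_3 = 4.32 * -3.24 = -13.9968
lambda_4 * g_4 = 0.42 * 4.17 = 1.7514
Total violation = 16.9389 + 15.9735 + 13.9968 + 1.7514 = 48.6606


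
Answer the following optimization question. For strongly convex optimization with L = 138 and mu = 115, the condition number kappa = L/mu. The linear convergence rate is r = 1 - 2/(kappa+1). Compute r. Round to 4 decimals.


Step 1: Compute the condition number.
kappa = L/mu = 138/115 = 1.2
Step 2: Compute the convergence rate.
r = 1 - 2/(kappa + 1) = 1 - 2*mu/(L + mu) = (L - mu)/(L + mu) = 23/253 = 0.0909


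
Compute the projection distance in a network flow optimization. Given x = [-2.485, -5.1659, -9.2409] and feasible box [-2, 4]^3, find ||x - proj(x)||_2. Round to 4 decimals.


Project each component onto [-2, 4].
clip(-2.485) = -2.0, clip(-5.1659) = -2.0, clip(-9.2409) = -2.0
Projection = [-2.0, -2.0, -2.0]
Squared diffs: [0.2352, 10.0229, 52.4306]
Distance = sqrt(62.6887) = 7.9176


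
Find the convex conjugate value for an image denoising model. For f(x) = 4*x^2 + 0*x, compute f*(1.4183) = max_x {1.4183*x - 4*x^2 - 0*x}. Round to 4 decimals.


f*(y) = sup_x {y*x - a*x^2 - b*x} = sup_x {(y-b)*x - a*x^2}
FOC: (y - b) - 2a*x = 0 => x* = (y - b)/(2a)
x* = (1.4183 - 0)/(2*4) = 0.1773
f*(1.4183) = (y-b)^2/(4a) = (1.4183 - 0)^2/(4*4)
= 2.0116/16 = 0.1257


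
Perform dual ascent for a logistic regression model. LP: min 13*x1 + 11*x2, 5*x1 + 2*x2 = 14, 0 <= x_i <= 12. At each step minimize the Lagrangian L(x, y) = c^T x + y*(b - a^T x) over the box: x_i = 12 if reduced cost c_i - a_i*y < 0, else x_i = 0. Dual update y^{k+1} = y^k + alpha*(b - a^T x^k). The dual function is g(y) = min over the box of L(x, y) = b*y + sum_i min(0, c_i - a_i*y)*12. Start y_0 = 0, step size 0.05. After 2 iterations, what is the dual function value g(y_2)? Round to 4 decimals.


Dual ascent for LP: min 13*x1 + 11*x2, 5*x1 + 2*x2 = 14, 0 <= x_i <= 12
Step 1: y^k = 0.0, reduced costs: (13.0, 11.0)
  x^k = (0.0, 0.0), subgradient = b - a^T x = 14.0
  y^{k+1} = 0.0 + 0.05*14.0 = 0.7
Step 2: y^k = 0.7, reduced costs: (9.5, 9.6)
  x^k = (0.0, 0.0), subgradient = b - a^T x = 14.0
  y^{k+1} = 0.7 + 0.05*14.0 = 1.4
Dual objective at y_2 = 1.4: reduced costs (6.0, 8.2), box minimizer x = (0.0, 0.0)
g(y_2) = b*y + (c1 - a1*y)*x1 + (c2 - a2*y)*x2 = 14*1.4 + 6.0*0.0 + 8.2*0.0 = 19.6 + 0.0 + 0.0 = 19.6


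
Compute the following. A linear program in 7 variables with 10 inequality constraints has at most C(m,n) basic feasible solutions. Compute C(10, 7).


Each vertex corresponds to some choice of n active constraints out of m, so the number of vertices is at most C(m, n) = m! / (n!(m-n)!).
m = 10, n = 7
Numerator: 10 * 9 * 8 * 7 * 6 * 5 * 4
Denominator: 7! = 5040
C(10, 7) = 120


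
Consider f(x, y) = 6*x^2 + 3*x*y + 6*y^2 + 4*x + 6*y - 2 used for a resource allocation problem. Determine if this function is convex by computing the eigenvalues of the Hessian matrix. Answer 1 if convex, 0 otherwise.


The Hessian of f(x,y) = 6*x^2 + 3*x*y + 6*y^2 + 4*x + 6*y - 2 is:
H = [[12, 3], [3, 12]]
Trace = 12 + 12 = 24
Determinant = 12*12 - (3)^2 = 135
Discriminant = (24)^2 - 4*135 = 36.0
Eigenvalues: lambda_1 = 9.0, lambda_2 = 15.0
The function is convex.

1


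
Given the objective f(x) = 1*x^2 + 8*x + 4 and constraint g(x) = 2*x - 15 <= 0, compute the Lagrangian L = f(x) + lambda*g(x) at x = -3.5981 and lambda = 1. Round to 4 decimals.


Step 1: Evaluate f(x).
f(-3.5981) = 1*(-3.5981)^2 + 8*(-3.5981) + 4 = -11.8385
Step 2: Evaluate g(x).
g(-3.5981) = 2*-3.5981 - 15 = -22.1962
Step 3: Compute Lagrangian.
L = -11.8385 + 1*-22.1962 = -34.0347


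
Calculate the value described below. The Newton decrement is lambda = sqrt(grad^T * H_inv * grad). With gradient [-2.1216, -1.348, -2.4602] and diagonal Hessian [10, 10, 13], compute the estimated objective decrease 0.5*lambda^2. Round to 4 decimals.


Step 1: H is diagonal, so H^(-1) * g = [-0.2122, -0.1348, -0.1892].
Step 2: g^T H^(-1) g = sum_i g_i^2 / H_ii
  = (-2.1216)^2/10 + (-1.348)^2/10 + (-2.4602)^2/13
  = 0.4501 + 0.1817 + 0.4656 = 1.0974
Step 3: Objective decrease = 0.5 * g^T H^(-1) g = 0.5487


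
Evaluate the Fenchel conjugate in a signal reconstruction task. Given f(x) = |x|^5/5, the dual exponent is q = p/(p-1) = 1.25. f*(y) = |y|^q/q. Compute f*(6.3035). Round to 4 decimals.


The conjugate exponent q satisfies 1/p + 1/q = 1.
p = 5, so q = 5/(5 - 1) = 1.25
|y|^q = 6.3035^1.25 = 9.988
f*(6.3035) = 9.988 / 1.25 = 7.9904


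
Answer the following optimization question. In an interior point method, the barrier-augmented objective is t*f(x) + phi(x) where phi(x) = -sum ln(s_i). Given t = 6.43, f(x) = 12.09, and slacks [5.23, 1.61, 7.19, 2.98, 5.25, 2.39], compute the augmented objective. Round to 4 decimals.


Step 1: Compute log-barrier.
ln values: [1.6544, 0.4762, 1.9727, 1.0919, 1.6582, 0.8713]
phi = -(1.6544 + 0.4762 + 1.9727 + 1.0919 + 1.6582 + 0.8713) = -7.7248
Step 2: Compute augmented objective.
t*f(x) = 6.43*12.09 = 77.7387
Total = 77.7387 - 7.7248 = 70.0139


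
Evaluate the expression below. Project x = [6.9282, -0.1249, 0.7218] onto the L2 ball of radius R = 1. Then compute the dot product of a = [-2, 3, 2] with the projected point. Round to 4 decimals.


Step 1: Compute ||x|| (intermediates to 6 decimals).
||x|| = sqrt(6.9282^2 + (-0.1249)^2 + 0.7218^2) = 6.966818
Step 2: Project.
Since ||x|| > R, scale = R/||x|| = 1/6.966818 = 0.143538, proj(x) = scale * x
proj(x) = [0.99446, -0.017928, 0.103606]
Step 3: Dot product.
a^T * proj(x) = -2*0.99446 + 3*(-0.017928) + 2*0.103606 = -1.8355


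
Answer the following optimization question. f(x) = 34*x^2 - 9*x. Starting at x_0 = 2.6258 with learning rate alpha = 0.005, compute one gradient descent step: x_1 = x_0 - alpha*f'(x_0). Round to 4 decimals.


We compute the gradient at x_0 and apply the update.
f'(x) = 68*x - 9
f'(2.6258) = 68*2.6258 - 9 = 169.5544
x_1 = 2.6258 - 0.005*169.5544 = 1.778


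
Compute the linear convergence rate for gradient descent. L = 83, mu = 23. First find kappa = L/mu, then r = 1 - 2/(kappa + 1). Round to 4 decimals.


Step 1: Compute the condition number.
kappa = L/mu = 83/23 = 3.6087
Step 2: Compute the convergence rate.
r = 1 - 2/(kappa + 1) = 1 - 2*mu/(L + mu) = (L - mu)/(L + mu) = 60/106 = 0.566


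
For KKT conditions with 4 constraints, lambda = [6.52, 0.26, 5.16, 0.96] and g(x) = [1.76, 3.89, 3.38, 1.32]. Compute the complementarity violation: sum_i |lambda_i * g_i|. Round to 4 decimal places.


KKT complementary slackness check:
lambda_1 * g_1 = 6.52 * 1.76 = 11.4752
lambda_2 * g_2 = 0.26 * 3.89 = 1.0114
lambda_3 * g_3 = 5.16 * 3.38 = 17.4408
lambda_4 * g_4 = 0.96 * 1.32 = 1.2672
Total violation = 11.4752 + 1.0114 + 17.4408 + 1.2672 = 31.1946


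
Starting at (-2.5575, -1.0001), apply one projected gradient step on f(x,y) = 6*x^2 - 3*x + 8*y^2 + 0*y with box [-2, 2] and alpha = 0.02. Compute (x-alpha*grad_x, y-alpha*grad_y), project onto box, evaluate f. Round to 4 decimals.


Step 1: Compute gradient at (-2.5575, -1.0001).
grad_x = 2*6*-2.5575 - 3 = -33.69
grad_y = 2*8*-1.0001 + 0 = -16.0016
Step 2: Gradient step.
x_raw = -2.5575 - 0.02*-33.69 = -1.8837
y_raw = -1.0001 - 0.02*-16.0016 = -0.6801
Step 3: Project onto [-2, 2].
x_proj = clip(-1.8837) = -1.8837
y_proj = clip(-0.6801) = -0.6801
Step 4: Evaluate f.
f(-1.8837, -0.6801) = 30.641


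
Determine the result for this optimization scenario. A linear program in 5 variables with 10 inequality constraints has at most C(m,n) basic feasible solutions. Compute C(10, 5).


Each vertex corresponds to some choice of n active constraints out of m, so the number of vertices is at most C(m, n) = m! / (n!(m-n)!).
m = 10, n = 5
Numerator: 10 * 9 * 8 * 7 * 6
Denominator: 5! = 120
C(10, 5) = 252


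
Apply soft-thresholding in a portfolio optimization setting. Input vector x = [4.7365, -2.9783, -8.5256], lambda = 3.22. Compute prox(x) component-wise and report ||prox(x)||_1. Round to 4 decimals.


Soft-thresholding with lambda = 3.22:
prox(4.7365) = sign(4.7365)*max(|4.7365| - 3.22, 0) = 1.5165
prox(-2.9783) = sign(-2.9783)*max(|-2.9783| - 3.22, 0) = 0.0
prox(-8.5256) = sign(-8.5256)*max(|-8.5256| - 3.22, 0) = -5.3056
prox(x) = [1.5165, 0.0, -5.3056]
||prox(x)||_1 = 1.5165 + 0.0 + 5.3056 = 6.8221


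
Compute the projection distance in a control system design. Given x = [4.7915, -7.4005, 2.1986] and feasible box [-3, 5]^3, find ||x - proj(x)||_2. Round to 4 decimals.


Project each component onto [-3, 5].
clip(4.7915) = 4.7915, clip(-7.4005) = -3.0, clip(2.1986) = 2.1986
Projection = [4.7915, -3.0, 2.1986]
Squared diffs: [0.0, 19.3644, 0.0]
Distance = sqrt(19.3644) = 4.4005


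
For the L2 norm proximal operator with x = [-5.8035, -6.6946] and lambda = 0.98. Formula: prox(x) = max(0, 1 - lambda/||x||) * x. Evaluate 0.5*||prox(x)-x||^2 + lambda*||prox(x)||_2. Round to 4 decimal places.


Step 1: Compute ||x||.
||x|| = 8.8599
Step 2: Compute scaling factor.
scale = max(0, 1 - 0.98/8.8599) = 0.8894
Step 3: prox(x) = [-5.1616, -5.9541]
||prox(x)|| = 7.8799
Step 4: Proximal objective.
0.5*||prox-x||^2 = 0.4802
lambda*||prox|| = 7.7223
Total = 8.2025


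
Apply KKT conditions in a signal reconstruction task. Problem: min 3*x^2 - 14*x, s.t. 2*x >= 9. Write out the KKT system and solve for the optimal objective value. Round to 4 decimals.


Step 1: Try lambda = 0 (constraint inactive).
x_unc = 14/(2*3) = 2.3333
Check: 2*2.3333 = 4.6666 < 9 -- violated!
Step 2: Constraint must be active: 2*x = 9
x* = 9/2 = 4.5
lambda = (2*3*4.5 - 14)/2 = 6.5
Step 3: Compute optimal value.
f(x*) = 3*4.5^2 - 14*4.5 = -2.25


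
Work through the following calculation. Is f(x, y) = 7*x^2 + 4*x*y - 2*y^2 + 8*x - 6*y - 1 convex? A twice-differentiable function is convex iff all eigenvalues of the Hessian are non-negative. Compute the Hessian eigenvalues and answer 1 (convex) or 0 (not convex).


The Hessian of f(x,y) = 7*x^2 + 4*x*y - 2*y^2 + 8*x - 6*y - 1 is:
H = [[14, 4], [4, -4]]
Trace = 14 - 4 = 10
Determinant = 14*-4 - (4)^2 = -72
Discriminant = (10)^2 - 4*-72 = 388.0
Eigenvalues: lambda_1 = -4.8489, lambda_2 = 14.8489
The function is not convex.

0


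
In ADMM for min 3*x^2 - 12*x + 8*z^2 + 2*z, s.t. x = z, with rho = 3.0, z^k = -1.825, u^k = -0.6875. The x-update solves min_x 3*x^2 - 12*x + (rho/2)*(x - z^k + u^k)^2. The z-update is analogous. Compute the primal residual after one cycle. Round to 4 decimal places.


ADMM iteration with rho = 3.0, z^k = -1.825, u^k = -0.6875
Step 1: x-update.
Minimize 3*x^2 - 12*x + (3.0/2)*(x + 1.825 - 0.6875)^2
FOC: (2*3 + 3.0)*x = 12 + 3.0*(-1.825 + 0.6875)
x^{k+1} = 0.9542
Step 2: z-update.
Minimize 8*z^2 + 2*z + (3.0/2)*(0.9542 - z - 0.6875)^2
FOC: (2*8 + 3.0)*z = -2 + 3.0*(0.9542 - 0.6875)
z^{k+1} = -0.0632
Step 3: u-update.
u^{k+1} = -0.6875 + 0.9542 + 0.0632 = 0.3298
Step 4: Primal residual = |0.9542 + 0.0632| = 1.0173


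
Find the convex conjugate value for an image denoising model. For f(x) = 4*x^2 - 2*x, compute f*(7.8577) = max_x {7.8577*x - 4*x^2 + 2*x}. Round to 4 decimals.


f*(y) = sup_x {y*x - a*x^2 - b*x} = sup_x {(y-b)*x - a*x^2}
FOC: (y - b) - 2a*x = 0 => x* = (y - b)/(2a)
x* = (7.8577 + 2)/(2*4) = 1.2322
f*(7.8577) = (y-b)^2/(4a) = (7.8577 + 2)^2/(4*4)
= 97.1742/16 = 6.0734


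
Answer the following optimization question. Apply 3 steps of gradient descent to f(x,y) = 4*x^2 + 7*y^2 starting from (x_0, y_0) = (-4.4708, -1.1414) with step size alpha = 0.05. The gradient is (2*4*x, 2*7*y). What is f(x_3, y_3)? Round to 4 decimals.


Gradient descent on f(x,y) = 4*x^2 + 7*y^2.
Starting point: (-4.4708, -1.1414), alpha = 0.05
Step 1: grad_x = 2*4*-4.4708 = -35.7664, grad_y = 2*7*-1.1414 = -15.9796
  x_1 = -4.4708 - 0.05*-35.7664 = -2.6825
  y_1 = -1.1414 - 0.05*-15.9796 = -0.3424
Step 2: grad_x = 2*4*-2.6825 = -21.4598, grad_y = 2*7*-0.3424 = -4.7939
  x_2 = -2.6825 - 0.05*-21.4598 = -1.6095
  y_2 = -0.3424 - 0.05*-4.7939 = -0.1027
Step 3: grad_x = 2*4*-1.6095 = -12.8759, grad_y = 2*7*-0.1027 = -1.4382
  x_3 = -1.6095 - 0.05*-12.8759 = -0.9657
  y_3 = -0.1027 - 0.05*-1.4382 = -0.0308
f(-0.9657, -0.0308) = 4*(-0.9657)^2 + 7*(-0.0308)^2 = 3.7369


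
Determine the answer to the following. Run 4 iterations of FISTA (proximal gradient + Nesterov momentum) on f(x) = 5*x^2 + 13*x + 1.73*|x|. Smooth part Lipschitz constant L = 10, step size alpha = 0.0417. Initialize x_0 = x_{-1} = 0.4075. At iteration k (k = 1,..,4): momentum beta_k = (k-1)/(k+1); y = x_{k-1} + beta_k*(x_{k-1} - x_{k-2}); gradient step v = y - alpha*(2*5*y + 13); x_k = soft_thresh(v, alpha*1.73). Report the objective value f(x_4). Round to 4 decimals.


FISTA on f(x) = 5*x^2 + 13*x + 1.73*|x|
L = 10, alpha = 0.0417
Iteration 1: beta = 0.0, y = 0.4075 + 0.0*(0.4075 - 0.4075) = 0.4075
  grad(y) = 17.075, v = y - alpha*grad = -0.3045
  prox(v) = soft_thresh(-0.3045, 0.0721) = -0.2324
Iteration 2: beta = 0.3333, y = -0.2324 + 0.3333*(-0.2324 - 0.4075) = -0.4457
  grad(y) = 8.5432, v = y - alpha*grad = -0.8019
  prox(v) = soft_thresh(-0.8019, 0.0721) = -0.7298
Iteration 3: beta = 0.5, y = -0.7298 + 0.5*(-0.7298 + 0.2324) = -0.9785
  grad(y) = 3.2151, v = y - alpha*grad = -1.1126
  prox(v) = soft_thresh(-1.1126, 0.0721) = -1.0404
Iteration 4: beta = 0.6, y = -1.0404 + 0.6*(-1.0404 + 0.7298) = -1.2268
  grad(y) = 0.732, v = y - alpha*grad = -1.2573
  prox(v) = soft_thresh(-1.2573, 0.0721) = -1.1852
f(x_4) = 5*(-1.1852)^2 + 13*(-1.1852) + 1.73*|-1.1852| = -6.3337


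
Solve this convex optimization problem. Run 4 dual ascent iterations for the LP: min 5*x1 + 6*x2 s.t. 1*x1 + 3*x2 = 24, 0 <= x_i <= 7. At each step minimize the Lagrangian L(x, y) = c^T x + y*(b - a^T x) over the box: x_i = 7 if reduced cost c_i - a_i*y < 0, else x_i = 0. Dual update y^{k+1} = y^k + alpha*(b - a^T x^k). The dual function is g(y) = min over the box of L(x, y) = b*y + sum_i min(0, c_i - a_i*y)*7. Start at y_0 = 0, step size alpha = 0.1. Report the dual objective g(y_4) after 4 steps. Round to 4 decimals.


Dual ascent for LP: min 5*x1 + 6*x2, 1*x1 + 3*x2 = 24, 0 <= x_i <= 7
Step 1: y^k = 0.0, reduced costs: (5.0, 6.0)
  x^k = (0.0, 0.0), subgradient = b - a^T x = 24.0
  y^{k+1} = 0.0 + 0.1*24.0 = 2.4
Step 2: y^k = 2.4, reduced costs: (2.6, -1.2)
  x^k = (0.0, 7.0), subgradient = b - a^T x = 3.0
  y^{k+1} = 2.4 + 0.1*3.0 = 2.7
Step 3: y^k = 2.7, reduced costs: (2.3, -2.1)
  x^k = (0.0, 7.0), subgradient = b - a^T x = 3.0
  y^{k+1} = 2.7 + 0.1*3.0 = 3.0
Step 4: y^k = 3.0, reduced costs: (2.0, -3.0)
  x^k = (0.0, 7.0), subgradient = b - a^T x = 3.0
  y^{k+1} = 3.0 + 0.1*3.0 = 3.3
Dual objective at y_4 = 3.3: reduced costs (1.7, -3.9), box minimizer x = (0.0, 7.0)
g(y_4) = b*y + (c1 - a1*y)*x1 + (c2 - a2*y)*x2 = 24*3.3 + 1.7*0.0 + (-3.9)*7.0 = 79.2 + 0.0 - 27.3 = 51.9


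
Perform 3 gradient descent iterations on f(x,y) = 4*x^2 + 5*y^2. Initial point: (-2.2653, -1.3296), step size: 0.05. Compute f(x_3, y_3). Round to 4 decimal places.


Gradient descent on f(x,y) = 4*x^2 + 5*y^2.
Starting point: (-2.2653, -1.3296), alpha = 0.05
Step 1: grad_x = 2*4*-2.2653 = -18.1224, grad_y = 2*5*-1.3296 = -13.296
  x_1 = -2.2653 - 0.05*-18.1224 = -1.3592
  y_1 = -1.3296 - 0.05*-13.296 = -0.6648
Step 2: grad_x = 2*4*-1.3592 = -10.8734, grad_y = 2*5*-0.6648 = -6.648
  x_2 = -1.3592 - 0.05*-10.8734 = -0.8155
  y_2 = -0.6648 - 0.05*-6.648 = -0.3324
Step 3: grad_x = 2*4*-0.8155 = -6.5241, grad_y = 2*5*-0.3324 = -3.324
  x_3 = -0.8155 - 0.05*-6.5241 = -0.4893
  y_3 = -0.3324 - 0.05*-3.324 = -0.1662
f(-0.4893, -0.1662) = 4*(-0.4893)^2 + 5*(-0.1662)^2 = 1.0958


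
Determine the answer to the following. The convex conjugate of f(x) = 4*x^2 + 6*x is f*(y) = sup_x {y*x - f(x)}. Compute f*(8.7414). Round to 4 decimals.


f*(y) = sup_x {y*x - a*x^2 - b*x} = sup_x {(y-b)*x - a*x^2}
FOC: (y - b) - 2a*x = 0 => x* = (y - b)/(2a)
x* = (8.7414 - 6)/(2*4) = 0.3427
f*(8.7414) = (y-b)^2/(4a) = (8.7414 - 6)^2/(4*4)
= 7.5153/16 = 0.4697


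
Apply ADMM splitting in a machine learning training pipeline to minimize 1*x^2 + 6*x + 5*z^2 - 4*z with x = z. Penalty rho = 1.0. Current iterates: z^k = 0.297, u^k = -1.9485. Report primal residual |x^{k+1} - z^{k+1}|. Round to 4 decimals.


ADMM iteration with rho = 1.0, z^k = 0.297, u^k = -1.9485
Step 1: x-update.
Minimize 1*x^2 + 6*x + (1.0/2)*(x - 0.297 - 1.9485)^2
FOC: (2*1 + 1.0)*x = -6 + 1.0*(0.297 + 1.9485)
x^{k+1} = -1.2515
Step 2: z-update.
Minimize 5*z^2 - 4*z + (1.0/2)*(-1.2515 - z - 1.9485)^2
FOC: (2*5 + 1.0)*z = 4 + 1.0*(-1.2515 - 1.9485)
z^{k+1} = 0.0727
Step 3: u-update.
u^{k+1} = -1.9485 - 1.2515 - 0.0727 = -3.2727
Step 4: Primal residual = |-1.2515 - 0.0727| = 1.3242


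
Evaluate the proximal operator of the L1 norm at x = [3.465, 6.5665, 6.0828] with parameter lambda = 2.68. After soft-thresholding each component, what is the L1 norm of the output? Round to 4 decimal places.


Soft-thresholding with lambda = 2.68:
prox(3.465) = sign(3.465)*max(|3.465| - 2.68, 0) = 0.785
prox(6.5665) = sign(6.5665)*max(|6.5665| - 2.68, 0) = 3.8865
prox(6.0828) = sign(6.0828)*max(|6.0828| - 2.68, 0) = 3.4028
prox(x) = [0.785, 3.8865, 3.4028]
||prox(x)||_1 = 0.785 + 3.8865 + 3.4028 = 8.0743


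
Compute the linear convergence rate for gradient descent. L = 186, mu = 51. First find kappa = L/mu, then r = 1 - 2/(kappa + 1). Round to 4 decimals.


Step 1: Compute the condition number.
kappa = L/mu = 186/51 = 3.6471
Step 2: Compute the convergence rate.
r = 1 - 2/(kappa + 1) = 1 - 2*mu/(L + mu) = (L - mu)/(L + mu) = 135/237 = 0.5696


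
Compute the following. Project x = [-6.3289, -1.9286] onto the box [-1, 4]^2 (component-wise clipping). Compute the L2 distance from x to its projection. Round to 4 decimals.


Project each component onto [-1, 4].
clip(-6.3289) = -1.0, clip(-1.9286) = -1.0
Projection = [-1.0, -1.0]
Squared diffs: [28.3972, 0.8623]
Distance = sqrt(29.2595) = 5.4092


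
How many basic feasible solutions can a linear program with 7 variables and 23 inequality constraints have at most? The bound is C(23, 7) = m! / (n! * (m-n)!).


Each vertex corresponds to some choice of n active constraints out of m, so the number of vertices is at most C(m, n) = m! / (n!(m-n)!).
m = 23, n = 7
Numerator: 23 * 22 * 21 * 20 * 19 * 18 * 17
Denominator: 7! = 5040
C(23, 7) = 245157


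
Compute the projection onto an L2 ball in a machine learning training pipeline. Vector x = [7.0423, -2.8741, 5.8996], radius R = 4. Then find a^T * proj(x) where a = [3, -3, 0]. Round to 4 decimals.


Step 1: Compute ||x|| (intermediates to 6 decimals).
||x|| = sqrt(7.0423^2 + (-2.8741)^2 + 5.8996^2) = 9.625992
Step 2: Project.
Since ||x|| > R, scale = R/||x|| = 4/9.625992 = 0.415542, proj(x) = scale * x
proj(x) = [2.926371, -1.194309, 2.451532]
Step 3: Dot product.
a^T * proj(x) = 3*2.926371 - 3*(-1.194309) + 0*2.451532 = 12.362


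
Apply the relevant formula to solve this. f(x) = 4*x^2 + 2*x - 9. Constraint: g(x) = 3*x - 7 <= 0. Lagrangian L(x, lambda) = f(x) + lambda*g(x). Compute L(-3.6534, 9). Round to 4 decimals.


Step 1: Evaluate f(x).
f(-3.6534) = 4*(-3.6534)^2 + 2*(-3.6534) - 9 = 37.0825
Step 2: Evaluate g(x).
g(-3.6534) = 3*-3.6534 - 7 = -17.9602
Step 3: Compute Lagrangian.
L = 37.0825 + 9*-17.9602 = -124.5593


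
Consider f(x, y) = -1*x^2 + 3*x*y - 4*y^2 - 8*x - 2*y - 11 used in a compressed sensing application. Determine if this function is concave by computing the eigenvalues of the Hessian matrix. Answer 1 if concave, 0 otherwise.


The Hessian of f(x,y) = -1*x^2 + 3*x*y - 4*y^2 - 8*x - 2*y - 11 is:
H = [[-2, 3], [3, -8]]
Trace = -2 - 8 = -10
Determinant = -2*-8 - (3)^2 = 7
Discriminant = (-10)^2 - 4*7 = 72.0
Eigenvalues: lambda_1 = -9.2426, lambda_2 = -0.7574
The function is concave.

1


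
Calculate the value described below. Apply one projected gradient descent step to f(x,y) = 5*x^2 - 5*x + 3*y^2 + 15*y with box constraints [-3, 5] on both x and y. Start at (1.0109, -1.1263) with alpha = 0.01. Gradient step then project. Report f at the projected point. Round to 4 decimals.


Step 1: Compute gradient at (1.0109, -1.1263).
grad_x = 2*5*1.0109 - 5 = 5.109
grad_y = 2*3*-1.1263 + 15 = 8.2422
Step 2: Gradient step.
x_raw = 1.0109 - 0.01*5.109 = 0.9598
y_raw = -1.1263 - 0.01*8.2422 = -1.2087
Step 3: Project onto [-3, 5].
x_proj = clip(0.9598) = 0.9598
y_proj = clip(-1.2087) = -1.2087
Step 4: Evaluate f.
f(0.9598, -1.2087) = -13.9407


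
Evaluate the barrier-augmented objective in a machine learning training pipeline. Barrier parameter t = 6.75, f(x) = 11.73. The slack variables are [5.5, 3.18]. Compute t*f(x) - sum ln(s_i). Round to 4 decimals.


Step 1: Compute log-barrier.
ln values: [1.7047, 1.1569]
phi = -(1.7047 + 1.1569) = -2.8616
Step 2: Compute augmented objective.
t*f(x) = 6.75*11.73 = 79.1775
Total = 79.1775 - 2.8616 = 76.3159


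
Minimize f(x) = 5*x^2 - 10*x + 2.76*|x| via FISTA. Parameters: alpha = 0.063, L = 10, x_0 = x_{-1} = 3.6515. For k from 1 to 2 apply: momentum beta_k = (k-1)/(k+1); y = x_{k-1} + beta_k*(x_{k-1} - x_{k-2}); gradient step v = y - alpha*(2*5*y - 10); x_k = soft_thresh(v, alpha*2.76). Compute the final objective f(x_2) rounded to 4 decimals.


FISTA on f(x) = 5*x^2 - 10*x + 2.76*|x|
L = 10, alpha = 0.063
Iteration 1: beta = 0.0, y = 3.6515 + 0.0*(3.6515 - 3.6515) = 3.6515
  grad(y) = 26.515, v = y - alpha*grad = 1.9811
  prox(v) = soft_thresh(1.9811, 0.1739) = 1.8072
Iteration 2: beta = 0.3333, y = 1.8072 + 0.3333*(1.8072 - 3.6515) = 1.1924
  grad(y) = 1.924, v = y - alpha*grad = 1.0712
  prox(v) = soft_thresh(1.0712, 0.1739) = 0.8973
f(x_2) = 5*0.8973^2 - 10*0.8973 + 2.76*|0.8973| = -2.4707


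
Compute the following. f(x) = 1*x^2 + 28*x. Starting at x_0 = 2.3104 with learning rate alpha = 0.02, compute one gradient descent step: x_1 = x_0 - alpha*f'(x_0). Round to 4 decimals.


We compute the gradient at x_0 and apply the update.
f'(x) = 2*x + 28
f'(2.3104) = 2*2.3104 + 28 = 32.6208
x_1 = 2.3104 - 0.02*32.6208 = 1.658


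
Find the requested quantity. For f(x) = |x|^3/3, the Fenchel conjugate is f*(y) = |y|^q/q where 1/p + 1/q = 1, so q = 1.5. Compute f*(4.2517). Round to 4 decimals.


The conjugate exponent q satisfies 1/p + 1/q = 1.
p = 3, so q = 3/(3 - 1) = 1.5
|y|^q = 4.2517^1.5 = 8.7669
f*(4.2517) = 8.7669 / 1.5 = 5.8446


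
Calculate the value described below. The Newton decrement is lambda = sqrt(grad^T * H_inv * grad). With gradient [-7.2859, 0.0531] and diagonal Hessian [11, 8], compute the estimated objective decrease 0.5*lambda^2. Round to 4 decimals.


Step 1: H is diagonal, so H^(-1) * g = [-0.6624, 0.0066].
Step 2: g^T H^(-1) g = sum_i g_i^2 / H_ii
  = (-7.2859)^2/11 + (0.0531)^2/8
  = 4.8258 + 0.0004 = 4.8262
Step 3: Objective decrease = 0.5 * g^T H^(-1) g = 2.4131


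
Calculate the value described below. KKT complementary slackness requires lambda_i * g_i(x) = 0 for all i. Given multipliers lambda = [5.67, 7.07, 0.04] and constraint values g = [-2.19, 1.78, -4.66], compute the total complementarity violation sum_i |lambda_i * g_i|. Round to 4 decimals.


KKT complementary slackness check:
lambda_1 * g_1 = 5.67 * -2.19 = -12.4173
lambda_2 * g_2 = 7.07 * 1.78 = 12.5846
lambda_3 * g_3 = 0.04 * -4.66 = -0.1864
Total violation = 12.4173 + 12.5846 + 0.1864 = 25.1883


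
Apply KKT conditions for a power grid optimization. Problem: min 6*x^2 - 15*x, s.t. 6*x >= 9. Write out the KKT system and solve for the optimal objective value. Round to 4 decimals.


Step 1: Try lambda = 0 (constraint inactive).
x_unc = 15/(2*6) = 1.25
Check: 6*1.25 = 7.5 < 9 -- violated!
Step 2: Constraint must be active: 6*x = 9
x* = 9/6 = 1.5
lambda = (2*6*1.5 - 15)/6 = 0.5
Step 3: Compute optimal value.
f(x*) = 6*1.5^2 - 15*1.5 = -9.0


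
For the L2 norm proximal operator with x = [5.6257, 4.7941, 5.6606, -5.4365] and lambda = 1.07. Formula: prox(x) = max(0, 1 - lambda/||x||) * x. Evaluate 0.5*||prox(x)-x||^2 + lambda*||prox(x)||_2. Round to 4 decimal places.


Step 1: Compute ||x||.
||x|| = 10.781
Step 2: Compute scaling factor.
scale = max(0, 1 - 1.07/10.781) = 0.9008
Step 3: prox(x) = [5.0674, 4.3183, 5.0988, -4.8969]
||prox(x)|| = 9.711
Step 4: Proximal objective.
0.5*||prox-x||^2 = 0.5725
lambda*||prox|| = 10.3908
Total = 10.9632


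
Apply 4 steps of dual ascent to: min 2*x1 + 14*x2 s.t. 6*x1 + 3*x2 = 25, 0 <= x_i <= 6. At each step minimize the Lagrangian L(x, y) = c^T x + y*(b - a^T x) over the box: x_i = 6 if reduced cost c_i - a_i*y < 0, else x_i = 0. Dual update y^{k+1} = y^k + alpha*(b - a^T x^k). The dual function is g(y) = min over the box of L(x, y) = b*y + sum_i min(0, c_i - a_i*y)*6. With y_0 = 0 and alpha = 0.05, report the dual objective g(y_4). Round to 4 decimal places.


Dual ascent for LP: min 2*x1 + 14*x2, 6*x1 + 3*x2 = 25, 0 <= x_i <= 6
Step 1: y^k = 0.0, reduced costs: (2.0, 14.0)
  x^k = (0.0, 0.0), subgradient = b - a^T x = 25.0
  y^{k+1} = 0.0 + 0.05*25.0 = 1.25
Step 2: y^k = 1.25, reduced costs: (-5.5, 10.25)
  x^k = (6.0, 0.0), subgradient = b - a^T x = -11.0
  y^{k+1} = 1.25 + 0.05*-11.0 = 0.7
Step 3: y^k = 0.7, reduced costs: (-2.2, 11.9)
  x^k = (6.0, 0.0), subgradient = b - a^T x = -11.0
  y^{k+1} = 0.7 + 0.05*-11.0 = 0.15
Step 4: y^k = 0.15, reduced costs: (1.1, 13.55)
  x^k = (0.0, 0.0), subgradient = b - a^T x = 25.0
  y^{k+1} = 0.15 + 0.05*25.0 = 1.4
Dual objective at y_4 = 1.4: reduced costs (-6.4, 9.8), box minimizer x = (6.0, 0.0)
g(y_4) = b*y + (c1 - a1*y)*x1 + (c2 - a2*y)*x2 = 25*1.4 + (-6.4)*6.0 + 9.8*0.0 = 35.0 - 38.4 + 0.0 = -3.4
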